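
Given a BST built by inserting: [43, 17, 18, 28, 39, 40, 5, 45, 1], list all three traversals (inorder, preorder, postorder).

Tree insertion order: [43, 17, 18, 28, 39, 40, 5, 45, 1]
Tree (level-order array): [43, 17, 45, 5, 18, None, None, 1, None, None, 28, None, None, None, 39, None, 40]
Inorder (L, root, R): [1, 5, 17, 18, 28, 39, 40, 43, 45]
Preorder (root, L, R): [43, 17, 5, 1, 18, 28, 39, 40, 45]
Postorder (L, R, root): [1, 5, 40, 39, 28, 18, 17, 45, 43]


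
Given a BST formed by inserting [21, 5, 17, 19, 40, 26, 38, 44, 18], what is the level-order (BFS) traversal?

Tree insertion order: [21, 5, 17, 19, 40, 26, 38, 44, 18]
Tree (level-order array): [21, 5, 40, None, 17, 26, 44, None, 19, None, 38, None, None, 18]
BFS from the root, enqueuing left then right child of each popped node:
  queue [21] -> pop 21, enqueue [5, 40], visited so far: [21]
  queue [5, 40] -> pop 5, enqueue [17], visited so far: [21, 5]
  queue [40, 17] -> pop 40, enqueue [26, 44], visited so far: [21, 5, 40]
  queue [17, 26, 44] -> pop 17, enqueue [19], visited so far: [21, 5, 40, 17]
  queue [26, 44, 19] -> pop 26, enqueue [38], visited so far: [21, 5, 40, 17, 26]
  queue [44, 19, 38] -> pop 44, enqueue [none], visited so far: [21, 5, 40, 17, 26, 44]
  queue [19, 38] -> pop 19, enqueue [18], visited so far: [21, 5, 40, 17, 26, 44, 19]
  queue [38, 18] -> pop 38, enqueue [none], visited so far: [21, 5, 40, 17, 26, 44, 19, 38]
  queue [18] -> pop 18, enqueue [none], visited so far: [21, 5, 40, 17, 26, 44, 19, 38, 18]
Result: [21, 5, 40, 17, 26, 44, 19, 38, 18]


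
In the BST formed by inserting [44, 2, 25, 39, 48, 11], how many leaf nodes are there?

Tree built from: [44, 2, 25, 39, 48, 11]
Tree (level-order array): [44, 2, 48, None, 25, None, None, 11, 39]
Rule: A leaf has 0 children.
Per-node child counts:
  node 44: 2 child(ren)
  node 2: 1 child(ren)
  node 25: 2 child(ren)
  node 11: 0 child(ren)
  node 39: 0 child(ren)
  node 48: 0 child(ren)
Matching nodes: [11, 39, 48]
Count of leaf nodes: 3


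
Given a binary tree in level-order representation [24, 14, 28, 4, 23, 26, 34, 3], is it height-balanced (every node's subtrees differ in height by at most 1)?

Tree (level-order array): [24, 14, 28, 4, 23, 26, 34, 3]
Definition: a tree is height-balanced if, at every node, |h(left) - h(right)| <= 1 (empty subtree has height -1).
Bottom-up per-node check:
  node 3: h_left=-1, h_right=-1, diff=0 [OK], height=0
  node 4: h_left=0, h_right=-1, diff=1 [OK], height=1
  node 23: h_left=-1, h_right=-1, diff=0 [OK], height=0
  node 14: h_left=1, h_right=0, diff=1 [OK], height=2
  node 26: h_left=-1, h_right=-1, diff=0 [OK], height=0
  node 34: h_left=-1, h_right=-1, diff=0 [OK], height=0
  node 28: h_left=0, h_right=0, diff=0 [OK], height=1
  node 24: h_left=2, h_right=1, diff=1 [OK], height=3
All nodes satisfy the balance condition.
Result: Balanced


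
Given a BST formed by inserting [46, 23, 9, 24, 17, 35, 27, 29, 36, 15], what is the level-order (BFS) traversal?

Tree insertion order: [46, 23, 9, 24, 17, 35, 27, 29, 36, 15]
Tree (level-order array): [46, 23, None, 9, 24, None, 17, None, 35, 15, None, 27, 36, None, None, None, 29]
BFS from the root, enqueuing left then right child of each popped node:
  queue [46] -> pop 46, enqueue [23], visited so far: [46]
  queue [23] -> pop 23, enqueue [9, 24], visited so far: [46, 23]
  queue [9, 24] -> pop 9, enqueue [17], visited so far: [46, 23, 9]
  queue [24, 17] -> pop 24, enqueue [35], visited so far: [46, 23, 9, 24]
  queue [17, 35] -> pop 17, enqueue [15], visited so far: [46, 23, 9, 24, 17]
  queue [35, 15] -> pop 35, enqueue [27, 36], visited so far: [46, 23, 9, 24, 17, 35]
  queue [15, 27, 36] -> pop 15, enqueue [none], visited so far: [46, 23, 9, 24, 17, 35, 15]
  queue [27, 36] -> pop 27, enqueue [29], visited so far: [46, 23, 9, 24, 17, 35, 15, 27]
  queue [36, 29] -> pop 36, enqueue [none], visited so far: [46, 23, 9, 24, 17, 35, 15, 27, 36]
  queue [29] -> pop 29, enqueue [none], visited so far: [46, 23, 9, 24, 17, 35, 15, 27, 36, 29]
Result: [46, 23, 9, 24, 17, 35, 15, 27, 36, 29]


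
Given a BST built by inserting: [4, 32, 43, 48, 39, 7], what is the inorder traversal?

Tree insertion order: [4, 32, 43, 48, 39, 7]
Tree (level-order array): [4, None, 32, 7, 43, None, None, 39, 48]
Inorder traversal: [4, 7, 32, 39, 43, 48]


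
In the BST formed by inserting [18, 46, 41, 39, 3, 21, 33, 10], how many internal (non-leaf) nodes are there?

Tree built from: [18, 46, 41, 39, 3, 21, 33, 10]
Tree (level-order array): [18, 3, 46, None, 10, 41, None, None, None, 39, None, 21, None, None, 33]
Rule: An internal node has at least one child.
Per-node child counts:
  node 18: 2 child(ren)
  node 3: 1 child(ren)
  node 10: 0 child(ren)
  node 46: 1 child(ren)
  node 41: 1 child(ren)
  node 39: 1 child(ren)
  node 21: 1 child(ren)
  node 33: 0 child(ren)
Matching nodes: [18, 3, 46, 41, 39, 21]
Count of internal (non-leaf) nodes: 6


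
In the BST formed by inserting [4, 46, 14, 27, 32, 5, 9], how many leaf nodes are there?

Tree built from: [4, 46, 14, 27, 32, 5, 9]
Tree (level-order array): [4, None, 46, 14, None, 5, 27, None, 9, None, 32]
Rule: A leaf has 0 children.
Per-node child counts:
  node 4: 1 child(ren)
  node 46: 1 child(ren)
  node 14: 2 child(ren)
  node 5: 1 child(ren)
  node 9: 0 child(ren)
  node 27: 1 child(ren)
  node 32: 0 child(ren)
Matching nodes: [9, 32]
Count of leaf nodes: 2


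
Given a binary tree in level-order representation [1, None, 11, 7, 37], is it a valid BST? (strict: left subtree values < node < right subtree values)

Level-order array: [1, None, 11, 7, 37]
Validate using subtree bounds (lo, hi): at each node, require lo < value < hi,
then recurse left with hi=value and right with lo=value.
Preorder trace (stopping at first violation):
  at node 1 with bounds (-inf, +inf): OK
  at node 11 with bounds (1, +inf): OK
  at node 7 with bounds (1, 11): OK
  at node 37 with bounds (11, +inf): OK
No violation found at any node.
Result: Valid BST


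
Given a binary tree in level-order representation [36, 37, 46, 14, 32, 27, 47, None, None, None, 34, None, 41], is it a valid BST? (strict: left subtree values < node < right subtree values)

Level-order array: [36, 37, 46, 14, 32, 27, 47, None, None, None, 34, None, 41]
Validate using subtree bounds (lo, hi): at each node, require lo < value < hi,
then recurse left with hi=value and right with lo=value.
Preorder trace (stopping at first violation):
  at node 36 with bounds (-inf, +inf): OK
  at node 37 with bounds (-inf, 36): VIOLATION
Node 37 violates its bound: not (-inf < 37 < 36).
Result: Not a valid BST


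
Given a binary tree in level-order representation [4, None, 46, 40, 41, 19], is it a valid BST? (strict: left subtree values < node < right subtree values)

Level-order array: [4, None, 46, 40, 41, 19]
Validate using subtree bounds (lo, hi): at each node, require lo < value < hi,
then recurse left with hi=value and right with lo=value.
Preorder trace (stopping at first violation):
  at node 4 with bounds (-inf, +inf): OK
  at node 46 with bounds (4, +inf): OK
  at node 40 with bounds (4, 46): OK
  at node 19 with bounds (4, 40): OK
  at node 41 with bounds (46, +inf): VIOLATION
Node 41 violates its bound: not (46 < 41 < +inf).
Result: Not a valid BST


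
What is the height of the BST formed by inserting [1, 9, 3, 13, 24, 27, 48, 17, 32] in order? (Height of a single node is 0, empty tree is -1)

Insertion order: [1, 9, 3, 13, 24, 27, 48, 17, 32]
Tree (level-order array): [1, None, 9, 3, 13, None, None, None, 24, 17, 27, None, None, None, 48, 32]
Compute height bottom-up (empty subtree = -1):
  height(3) = 1 + max(-1, -1) = 0
  height(17) = 1 + max(-1, -1) = 0
  height(32) = 1 + max(-1, -1) = 0
  height(48) = 1 + max(0, -1) = 1
  height(27) = 1 + max(-1, 1) = 2
  height(24) = 1 + max(0, 2) = 3
  height(13) = 1 + max(-1, 3) = 4
  height(9) = 1 + max(0, 4) = 5
  height(1) = 1 + max(-1, 5) = 6
Height = 6


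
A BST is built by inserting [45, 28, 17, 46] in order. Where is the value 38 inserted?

Starting tree (level order): [45, 28, 46, 17]
Insertion path: 45 -> 28
Result: insert 38 as right child of 28
Final tree (level order): [45, 28, 46, 17, 38]


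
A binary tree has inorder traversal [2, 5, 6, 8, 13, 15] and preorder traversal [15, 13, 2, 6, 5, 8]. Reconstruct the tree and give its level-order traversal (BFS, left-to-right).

Inorder:  [2, 5, 6, 8, 13, 15]
Preorder: [15, 13, 2, 6, 5, 8]
Algorithm: preorder visits root first, so consume preorder in order;
for each root, split the current inorder slice at that value into
left-subtree inorder and right-subtree inorder, then recurse.
Recursive splits:
  root=15; inorder splits into left=[2, 5, 6, 8, 13], right=[]
  root=13; inorder splits into left=[2, 5, 6, 8], right=[]
  root=2; inorder splits into left=[], right=[5, 6, 8]
  root=6; inorder splits into left=[5], right=[8]
  root=5; inorder splits into left=[], right=[]
  root=8; inorder splits into left=[], right=[]
Reconstructed level-order: [15, 13, 2, 6, 5, 8]


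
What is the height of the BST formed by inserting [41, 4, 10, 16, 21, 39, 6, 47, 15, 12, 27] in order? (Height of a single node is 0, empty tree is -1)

Insertion order: [41, 4, 10, 16, 21, 39, 6, 47, 15, 12, 27]
Tree (level-order array): [41, 4, 47, None, 10, None, None, 6, 16, None, None, 15, 21, 12, None, None, 39, None, None, 27]
Compute height bottom-up (empty subtree = -1):
  height(6) = 1 + max(-1, -1) = 0
  height(12) = 1 + max(-1, -1) = 0
  height(15) = 1 + max(0, -1) = 1
  height(27) = 1 + max(-1, -1) = 0
  height(39) = 1 + max(0, -1) = 1
  height(21) = 1 + max(-1, 1) = 2
  height(16) = 1 + max(1, 2) = 3
  height(10) = 1 + max(0, 3) = 4
  height(4) = 1 + max(-1, 4) = 5
  height(47) = 1 + max(-1, -1) = 0
  height(41) = 1 + max(5, 0) = 6
Height = 6


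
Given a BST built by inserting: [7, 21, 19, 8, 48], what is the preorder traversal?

Tree insertion order: [7, 21, 19, 8, 48]
Tree (level-order array): [7, None, 21, 19, 48, 8]
Preorder traversal: [7, 21, 19, 8, 48]


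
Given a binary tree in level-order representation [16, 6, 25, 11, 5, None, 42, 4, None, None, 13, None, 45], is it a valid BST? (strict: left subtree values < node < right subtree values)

Level-order array: [16, 6, 25, 11, 5, None, 42, 4, None, None, 13, None, 45]
Validate using subtree bounds (lo, hi): at each node, require lo < value < hi,
then recurse left with hi=value and right with lo=value.
Preorder trace (stopping at first violation):
  at node 16 with bounds (-inf, +inf): OK
  at node 6 with bounds (-inf, 16): OK
  at node 11 with bounds (-inf, 6): VIOLATION
Node 11 violates its bound: not (-inf < 11 < 6).
Result: Not a valid BST


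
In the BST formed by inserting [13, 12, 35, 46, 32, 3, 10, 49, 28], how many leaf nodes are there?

Tree built from: [13, 12, 35, 46, 32, 3, 10, 49, 28]
Tree (level-order array): [13, 12, 35, 3, None, 32, 46, None, 10, 28, None, None, 49]
Rule: A leaf has 0 children.
Per-node child counts:
  node 13: 2 child(ren)
  node 12: 1 child(ren)
  node 3: 1 child(ren)
  node 10: 0 child(ren)
  node 35: 2 child(ren)
  node 32: 1 child(ren)
  node 28: 0 child(ren)
  node 46: 1 child(ren)
  node 49: 0 child(ren)
Matching nodes: [10, 28, 49]
Count of leaf nodes: 3


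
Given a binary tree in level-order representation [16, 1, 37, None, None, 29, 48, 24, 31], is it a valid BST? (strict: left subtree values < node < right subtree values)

Level-order array: [16, 1, 37, None, None, 29, 48, 24, 31]
Validate using subtree bounds (lo, hi): at each node, require lo < value < hi,
then recurse left with hi=value and right with lo=value.
Preorder trace (stopping at first violation):
  at node 16 with bounds (-inf, +inf): OK
  at node 1 with bounds (-inf, 16): OK
  at node 37 with bounds (16, +inf): OK
  at node 29 with bounds (16, 37): OK
  at node 24 with bounds (16, 29): OK
  at node 31 with bounds (29, 37): OK
  at node 48 with bounds (37, +inf): OK
No violation found at any node.
Result: Valid BST


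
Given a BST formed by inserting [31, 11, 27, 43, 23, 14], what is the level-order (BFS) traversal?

Tree insertion order: [31, 11, 27, 43, 23, 14]
Tree (level-order array): [31, 11, 43, None, 27, None, None, 23, None, 14]
BFS from the root, enqueuing left then right child of each popped node:
  queue [31] -> pop 31, enqueue [11, 43], visited so far: [31]
  queue [11, 43] -> pop 11, enqueue [27], visited so far: [31, 11]
  queue [43, 27] -> pop 43, enqueue [none], visited so far: [31, 11, 43]
  queue [27] -> pop 27, enqueue [23], visited so far: [31, 11, 43, 27]
  queue [23] -> pop 23, enqueue [14], visited so far: [31, 11, 43, 27, 23]
  queue [14] -> pop 14, enqueue [none], visited so far: [31, 11, 43, 27, 23, 14]
Result: [31, 11, 43, 27, 23, 14]


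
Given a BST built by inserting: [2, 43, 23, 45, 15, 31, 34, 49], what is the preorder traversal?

Tree insertion order: [2, 43, 23, 45, 15, 31, 34, 49]
Tree (level-order array): [2, None, 43, 23, 45, 15, 31, None, 49, None, None, None, 34]
Preorder traversal: [2, 43, 23, 15, 31, 34, 45, 49]


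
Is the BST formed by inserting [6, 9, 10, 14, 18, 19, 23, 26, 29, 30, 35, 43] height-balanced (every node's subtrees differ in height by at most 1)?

Tree (level-order array): [6, None, 9, None, 10, None, 14, None, 18, None, 19, None, 23, None, 26, None, 29, None, 30, None, 35, None, 43]
Definition: a tree is height-balanced if, at every node, |h(left) - h(right)| <= 1 (empty subtree has height -1).
Bottom-up per-node check:
  node 43: h_left=-1, h_right=-1, diff=0 [OK], height=0
  node 35: h_left=-1, h_right=0, diff=1 [OK], height=1
  node 30: h_left=-1, h_right=1, diff=2 [FAIL (|-1-1|=2 > 1)], height=2
  node 29: h_left=-1, h_right=2, diff=3 [FAIL (|-1-2|=3 > 1)], height=3
  node 26: h_left=-1, h_right=3, diff=4 [FAIL (|-1-3|=4 > 1)], height=4
  node 23: h_left=-1, h_right=4, diff=5 [FAIL (|-1-4|=5 > 1)], height=5
  node 19: h_left=-1, h_right=5, diff=6 [FAIL (|-1-5|=6 > 1)], height=6
  node 18: h_left=-1, h_right=6, diff=7 [FAIL (|-1-6|=7 > 1)], height=7
  node 14: h_left=-1, h_right=7, diff=8 [FAIL (|-1-7|=8 > 1)], height=8
  node 10: h_left=-1, h_right=8, diff=9 [FAIL (|-1-8|=9 > 1)], height=9
  node 9: h_left=-1, h_right=9, diff=10 [FAIL (|-1-9|=10 > 1)], height=10
  node 6: h_left=-1, h_right=10, diff=11 [FAIL (|-1-10|=11 > 1)], height=11
Node 30 violates the condition: |-1 - 1| = 2 > 1.
Result: Not balanced


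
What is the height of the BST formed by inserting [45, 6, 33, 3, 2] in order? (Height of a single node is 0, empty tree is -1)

Insertion order: [45, 6, 33, 3, 2]
Tree (level-order array): [45, 6, None, 3, 33, 2]
Compute height bottom-up (empty subtree = -1):
  height(2) = 1 + max(-1, -1) = 0
  height(3) = 1 + max(0, -1) = 1
  height(33) = 1 + max(-1, -1) = 0
  height(6) = 1 + max(1, 0) = 2
  height(45) = 1 + max(2, -1) = 3
Height = 3


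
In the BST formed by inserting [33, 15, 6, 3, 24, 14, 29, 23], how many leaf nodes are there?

Tree built from: [33, 15, 6, 3, 24, 14, 29, 23]
Tree (level-order array): [33, 15, None, 6, 24, 3, 14, 23, 29]
Rule: A leaf has 0 children.
Per-node child counts:
  node 33: 1 child(ren)
  node 15: 2 child(ren)
  node 6: 2 child(ren)
  node 3: 0 child(ren)
  node 14: 0 child(ren)
  node 24: 2 child(ren)
  node 23: 0 child(ren)
  node 29: 0 child(ren)
Matching nodes: [3, 14, 23, 29]
Count of leaf nodes: 4


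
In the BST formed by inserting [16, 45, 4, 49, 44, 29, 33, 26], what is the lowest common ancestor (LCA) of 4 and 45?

Tree insertion order: [16, 45, 4, 49, 44, 29, 33, 26]
Tree (level-order array): [16, 4, 45, None, None, 44, 49, 29, None, None, None, 26, 33]
In a BST, the LCA of p=4, q=45 is the first node v on the
root-to-leaf path with p <= v <= q (go left if both < v, right if both > v).
Walk from root:
  at 16: 4 <= 16 <= 45, this is the LCA
LCA = 16


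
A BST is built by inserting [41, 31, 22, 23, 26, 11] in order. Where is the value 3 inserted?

Starting tree (level order): [41, 31, None, 22, None, 11, 23, None, None, None, 26]
Insertion path: 41 -> 31 -> 22 -> 11
Result: insert 3 as left child of 11
Final tree (level order): [41, 31, None, 22, None, 11, 23, 3, None, None, 26]


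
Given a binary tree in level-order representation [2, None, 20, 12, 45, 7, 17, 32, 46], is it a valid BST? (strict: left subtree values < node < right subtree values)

Level-order array: [2, None, 20, 12, 45, 7, 17, 32, 46]
Validate using subtree bounds (lo, hi): at each node, require lo < value < hi,
then recurse left with hi=value and right with lo=value.
Preorder trace (stopping at first violation):
  at node 2 with bounds (-inf, +inf): OK
  at node 20 with bounds (2, +inf): OK
  at node 12 with bounds (2, 20): OK
  at node 7 with bounds (2, 12): OK
  at node 17 with bounds (12, 20): OK
  at node 45 with bounds (20, +inf): OK
  at node 32 with bounds (20, 45): OK
  at node 46 with bounds (45, +inf): OK
No violation found at any node.
Result: Valid BST


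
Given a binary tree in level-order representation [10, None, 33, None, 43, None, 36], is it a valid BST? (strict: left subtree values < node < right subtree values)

Level-order array: [10, None, 33, None, 43, None, 36]
Validate using subtree bounds (lo, hi): at each node, require lo < value < hi,
then recurse left with hi=value and right with lo=value.
Preorder trace (stopping at first violation):
  at node 10 with bounds (-inf, +inf): OK
  at node 33 with bounds (10, +inf): OK
  at node 43 with bounds (33, +inf): OK
  at node 36 with bounds (43, +inf): VIOLATION
Node 36 violates its bound: not (43 < 36 < +inf).
Result: Not a valid BST


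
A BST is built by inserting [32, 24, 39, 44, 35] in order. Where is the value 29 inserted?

Starting tree (level order): [32, 24, 39, None, None, 35, 44]
Insertion path: 32 -> 24
Result: insert 29 as right child of 24
Final tree (level order): [32, 24, 39, None, 29, 35, 44]


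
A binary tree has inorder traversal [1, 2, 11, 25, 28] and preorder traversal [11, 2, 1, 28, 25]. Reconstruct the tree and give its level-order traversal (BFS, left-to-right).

Inorder:  [1, 2, 11, 25, 28]
Preorder: [11, 2, 1, 28, 25]
Algorithm: preorder visits root first, so consume preorder in order;
for each root, split the current inorder slice at that value into
left-subtree inorder and right-subtree inorder, then recurse.
Recursive splits:
  root=11; inorder splits into left=[1, 2], right=[25, 28]
  root=2; inorder splits into left=[1], right=[]
  root=1; inorder splits into left=[], right=[]
  root=28; inorder splits into left=[25], right=[]
  root=25; inorder splits into left=[], right=[]
Reconstructed level-order: [11, 2, 28, 1, 25]


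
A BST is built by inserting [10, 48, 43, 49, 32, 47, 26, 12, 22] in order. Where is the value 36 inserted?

Starting tree (level order): [10, None, 48, 43, 49, 32, 47, None, None, 26, None, None, None, 12, None, None, 22]
Insertion path: 10 -> 48 -> 43 -> 32
Result: insert 36 as right child of 32
Final tree (level order): [10, None, 48, 43, 49, 32, 47, None, None, 26, 36, None, None, 12, None, None, None, None, 22]


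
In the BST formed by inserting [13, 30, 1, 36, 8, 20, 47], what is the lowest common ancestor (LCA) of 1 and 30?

Tree insertion order: [13, 30, 1, 36, 8, 20, 47]
Tree (level-order array): [13, 1, 30, None, 8, 20, 36, None, None, None, None, None, 47]
In a BST, the LCA of p=1, q=30 is the first node v on the
root-to-leaf path with p <= v <= q (go left if both < v, right if both > v).
Walk from root:
  at 13: 1 <= 13 <= 30, this is the LCA
LCA = 13


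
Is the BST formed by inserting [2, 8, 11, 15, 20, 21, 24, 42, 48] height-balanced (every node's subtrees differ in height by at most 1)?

Tree (level-order array): [2, None, 8, None, 11, None, 15, None, 20, None, 21, None, 24, None, 42, None, 48]
Definition: a tree is height-balanced if, at every node, |h(left) - h(right)| <= 1 (empty subtree has height -1).
Bottom-up per-node check:
  node 48: h_left=-1, h_right=-1, diff=0 [OK], height=0
  node 42: h_left=-1, h_right=0, diff=1 [OK], height=1
  node 24: h_left=-1, h_right=1, diff=2 [FAIL (|-1-1|=2 > 1)], height=2
  node 21: h_left=-1, h_right=2, diff=3 [FAIL (|-1-2|=3 > 1)], height=3
  node 20: h_left=-1, h_right=3, diff=4 [FAIL (|-1-3|=4 > 1)], height=4
  node 15: h_left=-1, h_right=4, diff=5 [FAIL (|-1-4|=5 > 1)], height=5
  node 11: h_left=-1, h_right=5, diff=6 [FAIL (|-1-5|=6 > 1)], height=6
  node 8: h_left=-1, h_right=6, diff=7 [FAIL (|-1-6|=7 > 1)], height=7
  node 2: h_left=-1, h_right=7, diff=8 [FAIL (|-1-7|=8 > 1)], height=8
Node 24 violates the condition: |-1 - 1| = 2 > 1.
Result: Not balanced


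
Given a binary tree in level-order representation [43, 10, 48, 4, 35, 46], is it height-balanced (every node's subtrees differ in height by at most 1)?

Tree (level-order array): [43, 10, 48, 4, 35, 46]
Definition: a tree is height-balanced if, at every node, |h(left) - h(right)| <= 1 (empty subtree has height -1).
Bottom-up per-node check:
  node 4: h_left=-1, h_right=-1, diff=0 [OK], height=0
  node 35: h_left=-1, h_right=-1, diff=0 [OK], height=0
  node 10: h_left=0, h_right=0, diff=0 [OK], height=1
  node 46: h_left=-1, h_right=-1, diff=0 [OK], height=0
  node 48: h_left=0, h_right=-1, diff=1 [OK], height=1
  node 43: h_left=1, h_right=1, diff=0 [OK], height=2
All nodes satisfy the balance condition.
Result: Balanced


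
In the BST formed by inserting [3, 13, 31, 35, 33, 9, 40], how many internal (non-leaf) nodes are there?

Tree built from: [3, 13, 31, 35, 33, 9, 40]
Tree (level-order array): [3, None, 13, 9, 31, None, None, None, 35, 33, 40]
Rule: An internal node has at least one child.
Per-node child counts:
  node 3: 1 child(ren)
  node 13: 2 child(ren)
  node 9: 0 child(ren)
  node 31: 1 child(ren)
  node 35: 2 child(ren)
  node 33: 0 child(ren)
  node 40: 0 child(ren)
Matching nodes: [3, 13, 31, 35]
Count of internal (non-leaf) nodes: 4


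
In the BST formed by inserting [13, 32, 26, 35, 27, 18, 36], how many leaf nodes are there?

Tree built from: [13, 32, 26, 35, 27, 18, 36]
Tree (level-order array): [13, None, 32, 26, 35, 18, 27, None, 36]
Rule: A leaf has 0 children.
Per-node child counts:
  node 13: 1 child(ren)
  node 32: 2 child(ren)
  node 26: 2 child(ren)
  node 18: 0 child(ren)
  node 27: 0 child(ren)
  node 35: 1 child(ren)
  node 36: 0 child(ren)
Matching nodes: [18, 27, 36]
Count of leaf nodes: 3


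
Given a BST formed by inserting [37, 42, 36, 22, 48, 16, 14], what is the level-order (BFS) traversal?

Tree insertion order: [37, 42, 36, 22, 48, 16, 14]
Tree (level-order array): [37, 36, 42, 22, None, None, 48, 16, None, None, None, 14]
BFS from the root, enqueuing left then right child of each popped node:
  queue [37] -> pop 37, enqueue [36, 42], visited so far: [37]
  queue [36, 42] -> pop 36, enqueue [22], visited so far: [37, 36]
  queue [42, 22] -> pop 42, enqueue [48], visited so far: [37, 36, 42]
  queue [22, 48] -> pop 22, enqueue [16], visited so far: [37, 36, 42, 22]
  queue [48, 16] -> pop 48, enqueue [none], visited so far: [37, 36, 42, 22, 48]
  queue [16] -> pop 16, enqueue [14], visited so far: [37, 36, 42, 22, 48, 16]
  queue [14] -> pop 14, enqueue [none], visited so far: [37, 36, 42, 22, 48, 16, 14]
Result: [37, 36, 42, 22, 48, 16, 14]


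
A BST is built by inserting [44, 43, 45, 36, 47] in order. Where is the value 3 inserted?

Starting tree (level order): [44, 43, 45, 36, None, None, 47]
Insertion path: 44 -> 43 -> 36
Result: insert 3 as left child of 36
Final tree (level order): [44, 43, 45, 36, None, None, 47, 3]


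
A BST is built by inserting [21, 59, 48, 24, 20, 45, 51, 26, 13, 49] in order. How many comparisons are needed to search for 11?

Search path for 11: 21 -> 20 -> 13
Found: False
Comparisons: 3


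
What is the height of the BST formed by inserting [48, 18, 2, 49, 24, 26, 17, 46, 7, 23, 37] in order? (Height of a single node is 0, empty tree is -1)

Insertion order: [48, 18, 2, 49, 24, 26, 17, 46, 7, 23, 37]
Tree (level-order array): [48, 18, 49, 2, 24, None, None, None, 17, 23, 26, 7, None, None, None, None, 46, None, None, 37]
Compute height bottom-up (empty subtree = -1):
  height(7) = 1 + max(-1, -1) = 0
  height(17) = 1 + max(0, -1) = 1
  height(2) = 1 + max(-1, 1) = 2
  height(23) = 1 + max(-1, -1) = 0
  height(37) = 1 + max(-1, -1) = 0
  height(46) = 1 + max(0, -1) = 1
  height(26) = 1 + max(-1, 1) = 2
  height(24) = 1 + max(0, 2) = 3
  height(18) = 1 + max(2, 3) = 4
  height(49) = 1 + max(-1, -1) = 0
  height(48) = 1 + max(4, 0) = 5
Height = 5


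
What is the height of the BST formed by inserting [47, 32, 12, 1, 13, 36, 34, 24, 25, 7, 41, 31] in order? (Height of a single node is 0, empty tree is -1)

Insertion order: [47, 32, 12, 1, 13, 36, 34, 24, 25, 7, 41, 31]
Tree (level-order array): [47, 32, None, 12, 36, 1, 13, 34, 41, None, 7, None, 24, None, None, None, None, None, None, None, 25, None, 31]
Compute height bottom-up (empty subtree = -1):
  height(7) = 1 + max(-1, -1) = 0
  height(1) = 1 + max(-1, 0) = 1
  height(31) = 1 + max(-1, -1) = 0
  height(25) = 1 + max(-1, 0) = 1
  height(24) = 1 + max(-1, 1) = 2
  height(13) = 1 + max(-1, 2) = 3
  height(12) = 1 + max(1, 3) = 4
  height(34) = 1 + max(-1, -1) = 0
  height(41) = 1 + max(-1, -1) = 0
  height(36) = 1 + max(0, 0) = 1
  height(32) = 1 + max(4, 1) = 5
  height(47) = 1 + max(5, -1) = 6
Height = 6


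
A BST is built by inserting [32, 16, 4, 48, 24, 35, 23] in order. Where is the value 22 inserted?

Starting tree (level order): [32, 16, 48, 4, 24, 35, None, None, None, 23]
Insertion path: 32 -> 16 -> 24 -> 23
Result: insert 22 as left child of 23
Final tree (level order): [32, 16, 48, 4, 24, 35, None, None, None, 23, None, None, None, 22]


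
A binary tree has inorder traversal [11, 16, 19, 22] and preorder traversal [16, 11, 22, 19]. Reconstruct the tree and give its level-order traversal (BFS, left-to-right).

Inorder:  [11, 16, 19, 22]
Preorder: [16, 11, 22, 19]
Algorithm: preorder visits root first, so consume preorder in order;
for each root, split the current inorder slice at that value into
left-subtree inorder and right-subtree inorder, then recurse.
Recursive splits:
  root=16; inorder splits into left=[11], right=[19, 22]
  root=11; inorder splits into left=[], right=[]
  root=22; inorder splits into left=[19], right=[]
  root=19; inorder splits into left=[], right=[]
Reconstructed level-order: [16, 11, 22, 19]


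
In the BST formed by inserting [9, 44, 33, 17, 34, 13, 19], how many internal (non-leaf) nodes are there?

Tree built from: [9, 44, 33, 17, 34, 13, 19]
Tree (level-order array): [9, None, 44, 33, None, 17, 34, 13, 19]
Rule: An internal node has at least one child.
Per-node child counts:
  node 9: 1 child(ren)
  node 44: 1 child(ren)
  node 33: 2 child(ren)
  node 17: 2 child(ren)
  node 13: 0 child(ren)
  node 19: 0 child(ren)
  node 34: 0 child(ren)
Matching nodes: [9, 44, 33, 17]
Count of internal (non-leaf) nodes: 4


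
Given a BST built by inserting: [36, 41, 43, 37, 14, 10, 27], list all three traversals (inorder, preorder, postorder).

Tree insertion order: [36, 41, 43, 37, 14, 10, 27]
Tree (level-order array): [36, 14, 41, 10, 27, 37, 43]
Inorder (L, root, R): [10, 14, 27, 36, 37, 41, 43]
Preorder (root, L, R): [36, 14, 10, 27, 41, 37, 43]
Postorder (L, R, root): [10, 27, 14, 37, 43, 41, 36]


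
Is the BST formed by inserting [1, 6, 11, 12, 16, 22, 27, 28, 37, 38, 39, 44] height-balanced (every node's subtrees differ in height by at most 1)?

Tree (level-order array): [1, None, 6, None, 11, None, 12, None, 16, None, 22, None, 27, None, 28, None, 37, None, 38, None, 39, None, 44]
Definition: a tree is height-balanced if, at every node, |h(left) - h(right)| <= 1 (empty subtree has height -1).
Bottom-up per-node check:
  node 44: h_left=-1, h_right=-1, diff=0 [OK], height=0
  node 39: h_left=-1, h_right=0, diff=1 [OK], height=1
  node 38: h_left=-1, h_right=1, diff=2 [FAIL (|-1-1|=2 > 1)], height=2
  node 37: h_left=-1, h_right=2, diff=3 [FAIL (|-1-2|=3 > 1)], height=3
  node 28: h_left=-1, h_right=3, diff=4 [FAIL (|-1-3|=4 > 1)], height=4
  node 27: h_left=-1, h_right=4, diff=5 [FAIL (|-1-4|=5 > 1)], height=5
  node 22: h_left=-1, h_right=5, diff=6 [FAIL (|-1-5|=6 > 1)], height=6
  node 16: h_left=-1, h_right=6, diff=7 [FAIL (|-1-6|=7 > 1)], height=7
  node 12: h_left=-1, h_right=7, diff=8 [FAIL (|-1-7|=8 > 1)], height=8
  node 11: h_left=-1, h_right=8, diff=9 [FAIL (|-1-8|=9 > 1)], height=9
  node 6: h_left=-1, h_right=9, diff=10 [FAIL (|-1-9|=10 > 1)], height=10
  node 1: h_left=-1, h_right=10, diff=11 [FAIL (|-1-10|=11 > 1)], height=11
Node 38 violates the condition: |-1 - 1| = 2 > 1.
Result: Not balanced


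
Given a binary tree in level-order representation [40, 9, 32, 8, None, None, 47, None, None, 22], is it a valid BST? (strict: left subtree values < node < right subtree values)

Level-order array: [40, 9, 32, 8, None, None, 47, None, None, 22]
Validate using subtree bounds (lo, hi): at each node, require lo < value < hi,
then recurse left with hi=value and right with lo=value.
Preorder trace (stopping at first violation):
  at node 40 with bounds (-inf, +inf): OK
  at node 9 with bounds (-inf, 40): OK
  at node 8 with bounds (-inf, 9): OK
  at node 32 with bounds (40, +inf): VIOLATION
Node 32 violates its bound: not (40 < 32 < +inf).
Result: Not a valid BST


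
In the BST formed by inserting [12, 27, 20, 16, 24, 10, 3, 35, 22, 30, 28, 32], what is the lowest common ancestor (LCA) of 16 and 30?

Tree insertion order: [12, 27, 20, 16, 24, 10, 3, 35, 22, 30, 28, 32]
Tree (level-order array): [12, 10, 27, 3, None, 20, 35, None, None, 16, 24, 30, None, None, None, 22, None, 28, 32]
In a BST, the LCA of p=16, q=30 is the first node v on the
root-to-leaf path with p <= v <= q (go left if both < v, right if both > v).
Walk from root:
  at 12: both 16 and 30 > 12, go right
  at 27: 16 <= 27 <= 30, this is the LCA
LCA = 27


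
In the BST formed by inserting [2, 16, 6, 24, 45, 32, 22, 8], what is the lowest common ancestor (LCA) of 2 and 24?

Tree insertion order: [2, 16, 6, 24, 45, 32, 22, 8]
Tree (level-order array): [2, None, 16, 6, 24, None, 8, 22, 45, None, None, None, None, 32]
In a BST, the LCA of p=2, q=24 is the first node v on the
root-to-leaf path with p <= v <= q (go left if both < v, right if both > v).
Walk from root:
  at 2: 2 <= 2 <= 24, this is the LCA
LCA = 2


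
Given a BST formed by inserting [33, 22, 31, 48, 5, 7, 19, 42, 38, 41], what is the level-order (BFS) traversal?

Tree insertion order: [33, 22, 31, 48, 5, 7, 19, 42, 38, 41]
Tree (level-order array): [33, 22, 48, 5, 31, 42, None, None, 7, None, None, 38, None, None, 19, None, 41]
BFS from the root, enqueuing left then right child of each popped node:
  queue [33] -> pop 33, enqueue [22, 48], visited so far: [33]
  queue [22, 48] -> pop 22, enqueue [5, 31], visited so far: [33, 22]
  queue [48, 5, 31] -> pop 48, enqueue [42], visited so far: [33, 22, 48]
  queue [5, 31, 42] -> pop 5, enqueue [7], visited so far: [33, 22, 48, 5]
  queue [31, 42, 7] -> pop 31, enqueue [none], visited so far: [33, 22, 48, 5, 31]
  queue [42, 7] -> pop 42, enqueue [38], visited so far: [33, 22, 48, 5, 31, 42]
  queue [7, 38] -> pop 7, enqueue [19], visited so far: [33, 22, 48, 5, 31, 42, 7]
  queue [38, 19] -> pop 38, enqueue [41], visited so far: [33, 22, 48, 5, 31, 42, 7, 38]
  queue [19, 41] -> pop 19, enqueue [none], visited so far: [33, 22, 48, 5, 31, 42, 7, 38, 19]
  queue [41] -> pop 41, enqueue [none], visited so far: [33, 22, 48, 5, 31, 42, 7, 38, 19, 41]
Result: [33, 22, 48, 5, 31, 42, 7, 38, 19, 41]


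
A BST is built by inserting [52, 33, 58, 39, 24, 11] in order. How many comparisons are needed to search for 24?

Search path for 24: 52 -> 33 -> 24
Found: True
Comparisons: 3


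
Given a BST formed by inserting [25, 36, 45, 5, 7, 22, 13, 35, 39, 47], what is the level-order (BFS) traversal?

Tree insertion order: [25, 36, 45, 5, 7, 22, 13, 35, 39, 47]
Tree (level-order array): [25, 5, 36, None, 7, 35, 45, None, 22, None, None, 39, 47, 13]
BFS from the root, enqueuing left then right child of each popped node:
  queue [25] -> pop 25, enqueue [5, 36], visited so far: [25]
  queue [5, 36] -> pop 5, enqueue [7], visited so far: [25, 5]
  queue [36, 7] -> pop 36, enqueue [35, 45], visited so far: [25, 5, 36]
  queue [7, 35, 45] -> pop 7, enqueue [22], visited so far: [25, 5, 36, 7]
  queue [35, 45, 22] -> pop 35, enqueue [none], visited so far: [25, 5, 36, 7, 35]
  queue [45, 22] -> pop 45, enqueue [39, 47], visited so far: [25, 5, 36, 7, 35, 45]
  queue [22, 39, 47] -> pop 22, enqueue [13], visited so far: [25, 5, 36, 7, 35, 45, 22]
  queue [39, 47, 13] -> pop 39, enqueue [none], visited so far: [25, 5, 36, 7, 35, 45, 22, 39]
  queue [47, 13] -> pop 47, enqueue [none], visited so far: [25, 5, 36, 7, 35, 45, 22, 39, 47]
  queue [13] -> pop 13, enqueue [none], visited so far: [25, 5, 36, 7, 35, 45, 22, 39, 47, 13]
Result: [25, 5, 36, 7, 35, 45, 22, 39, 47, 13]


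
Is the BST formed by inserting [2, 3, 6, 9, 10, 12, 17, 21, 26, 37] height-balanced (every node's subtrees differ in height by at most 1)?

Tree (level-order array): [2, None, 3, None, 6, None, 9, None, 10, None, 12, None, 17, None, 21, None, 26, None, 37]
Definition: a tree is height-balanced if, at every node, |h(left) - h(right)| <= 1 (empty subtree has height -1).
Bottom-up per-node check:
  node 37: h_left=-1, h_right=-1, diff=0 [OK], height=0
  node 26: h_left=-1, h_right=0, diff=1 [OK], height=1
  node 21: h_left=-1, h_right=1, diff=2 [FAIL (|-1-1|=2 > 1)], height=2
  node 17: h_left=-1, h_right=2, diff=3 [FAIL (|-1-2|=3 > 1)], height=3
  node 12: h_left=-1, h_right=3, diff=4 [FAIL (|-1-3|=4 > 1)], height=4
  node 10: h_left=-1, h_right=4, diff=5 [FAIL (|-1-4|=5 > 1)], height=5
  node 9: h_left=-1, h_right=5, diff=6 [FAIL (|-1-5|=6 > 1)], height=6
  node 6: h_left=-1, h_right=6, diff=7 [FAIL (|-1-6|=7 > 1)], height=7
  node 3: h_left=-1, h_right=7, diff=8 [FAIL (|-1-7|=8 > 1)], height=8
  node 2: h_left=-1, h_right=8, diff=9 [FAIL (|-1-8|=9 > 1)], height=9
Node 21 violates the condition: |-1 - 1| = 2 > 1.
Result: Not balanced


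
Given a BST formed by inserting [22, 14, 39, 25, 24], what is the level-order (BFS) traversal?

Tree insertion order: [22, 14, 39, 25, 24]
Tree (level-order array): [22, 14, 39, None, None, 25, None, 24]
BFS from the root, enqueuing left then right child of each popped node:
  queue [22] -> pop 22, enqueue [14, 39], visited so far: [22]
  queue [14, 39] -> pop 14, enqueue [none], visited so far: [22, 14]
  queue [39] -> pop 39, enqueue [25], visited so far: [22, 14, 39]
  queue [25] -> pop 25, enqueue [24], visited so far: [22, 14, 39, 25]
  queue [24] -> pop 24, enqueue [none], visited so far: [22, 14, 39, 25, 24]
Result: [22, 14, 39, 25, 24]


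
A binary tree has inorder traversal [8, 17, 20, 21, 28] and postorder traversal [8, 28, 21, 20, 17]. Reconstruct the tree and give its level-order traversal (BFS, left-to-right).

Inorder:   [8, 17, 20, 21, 28]
Postorder: [8, 28, 21, 20, 17]
Algorithm: postorder visits root last, so walk postorder right-to-left;
each value is the root of the current inorder slice — split it at that
value, recurse on the right subtree first, then the left.
Recursive splits:
  root=17; inorder splits into left=[8], right=[20, 21, 28]
  root=20; inorder splits into left=[], right=[21, 28]
  root=21; inorder splits into left=[], right=[28]
  root=28; inorder splits into left=[], right=[]
  root=8; inorder splits into left=[], right=[]
Reconstructed level-order: [17, 8, 20, 21, 28]


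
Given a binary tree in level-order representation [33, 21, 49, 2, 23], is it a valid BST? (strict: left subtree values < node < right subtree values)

Level-order array: [33, 21, 49, 2, 23]
Validate using subtree bounds (lo, hi): at each node, require lo < value < hi,
then recurse left with hi=value and right with lo=value.
Preorder trace (stopping at first violation):
  at node 33 with bounds (-inf, +inf): OK
  at node 21 with bounds (-inf, 33): OK
  at node 2 with bounds (-inf, 21): OK
  at node 23 with bounds (21, 33): OK
  at node 49 with bounds (33, +inf): OK
No violation found at any node.
Result: Valid BST


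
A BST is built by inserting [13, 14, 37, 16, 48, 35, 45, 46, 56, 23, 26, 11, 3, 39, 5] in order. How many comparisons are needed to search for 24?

Search path for 24: 13 -> 14 -> 37 -> 16 -> 35 -> 23 -> 26
Found: False
Comparisons: 7


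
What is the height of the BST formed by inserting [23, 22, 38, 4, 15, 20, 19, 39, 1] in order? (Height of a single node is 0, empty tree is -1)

Insertion order: [23, 22, 38, 4, 15, 20, 19, 39, 1]
Tree (level-order array): [23, 22, 38, 4, None, None, 39, 1, 15, None, None, None, None, None, 20, 19]
Compute height bottom-up (empty subtree = -1):
  height(1) = 1 + max(-1, -1) = 0
  height(19) = 1 + max(-1, -1) = 0
  height(20) = 1 + max(0, -1) = 1
  height(15) = 1 + max(-1, 1) = 2
  height(4) = 1 + max(0, 2) = 3
  height(22) = 1 + max(3, -1) = 4
  height(39) = 1 + max(-1, -1) = 0
  height(38) = 1 + max(-1, 0) = 1
  height(23) = 1 + max(4, 1) = 5
Height = 5


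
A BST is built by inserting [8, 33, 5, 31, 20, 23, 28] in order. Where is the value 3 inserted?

Starting tree (level order): [8, 5, 33, None, None, 31, None, 20, None, None, 23, None, 28]
Insertion path: 8 -> 5
Result: insert 3 as left child of 5
Final tree (level order): [8, 5, 33, 3, None, 31, None, None, None, 20, None, None, 23, None, 28]


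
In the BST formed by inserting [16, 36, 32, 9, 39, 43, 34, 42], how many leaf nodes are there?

Tree built from: [16, 36, 32, 9, 39, 43, 34, 42]
Tree (level-order array): [16, 9, 36, None, None, 32, 39, None, 34, None, 43, None, None, 42]
Rule: A leaf has 0 children.
Per-node child counts:
  node 16: 2 child(ren)
  node 9: 0 child(ren)
  node 36: 2 child(ren)
  node 32: 1 child(ren)
  node 34: 0 child(ren)
  node 39: 1 child(ren)
  node 43: 1 child(ren)
  node 42: 0 child(ren)
Matching nodes: [9, 34, 42]
Count of leaf nodes: 3


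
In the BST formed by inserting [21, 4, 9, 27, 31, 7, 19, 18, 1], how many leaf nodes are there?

Tree built from: [21, 4, 9, 27, 31, 7, 19, 18, 1]
Tree (level-order array): [21, 4, 27, 1, 9, None, 31, None, None, 7, 19, None, None, None, None, 18]
Rule: A leaf has 0 children.
Per-node child counts:
  node 21: 2 child(ren)
  node 4: 2 child(ren)
  node 1: 0 child(ren)
  node 9: 2 child(ren)
  node 7: 0 child(ren)
  node 19: 1 child(ren)
  node 18: 0 child(ren)
  node 27: 1 child(ren)
  node 31: 0 child(ren)
Matching nodes: [1, 7, 18, 31]
Count of leaf nodes: 4


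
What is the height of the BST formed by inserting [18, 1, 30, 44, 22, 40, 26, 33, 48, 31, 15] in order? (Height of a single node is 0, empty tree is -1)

Insertion order: [18, 1, 30, 44, 22, 40, 26, 33, 48, 31, 15]
Tree (level-order array): [18, 1, 30, None, 15, 22, 44, None, None, None, 26, 40, 48, None, None, 33, None, None, None, 31]
Compute height bottom-up (empty subtree = -1):
  height(15) = 1 + max(-1, -1) = 0
  height(1) = 1 + max(-1, 0) = 1
  height(26) = 1 + max(-1, -1) = 0
  height(22) = 1 + max(-1, 0) = 1
  height(31) = 1 + max(-1, -1) = 0
  height(33) = 1 + max(0, -1) = 1
  height(40) = 1 + max(1, -1) = 2
  height(48) = 1 + max(-1, -1) = 0
  height(44) = 1 + max(2, 0) = 3
  height(30) = 1 + max(1, 3) = 4
  height(18) = 1 + max(1, 4) = 5
Height = 5


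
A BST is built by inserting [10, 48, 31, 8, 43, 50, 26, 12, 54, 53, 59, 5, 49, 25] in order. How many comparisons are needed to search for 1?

Search path for 1: 10 -> 8 -> 5
Found: False
Comparisons: 3


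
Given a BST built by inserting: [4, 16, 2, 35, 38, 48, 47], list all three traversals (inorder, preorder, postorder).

Tree insertion order: [4, 16, 2, 35, 38, 48, 47]
Tree (level-order array): [4, 2, 16, None, None, None, 35, None, 38, None, 48, 47]
Inorder (L, root, R): [2, 4, 16, 35, 38, 47, 48]
Preorder (root, L, R): [4, 2, 16, 35, 38, 48, 47]
Postorder (L, R, root): [2, 47, 48, 38, 35, 16, 4]


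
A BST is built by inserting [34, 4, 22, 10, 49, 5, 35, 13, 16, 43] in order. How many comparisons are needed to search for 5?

Search path for 5: 34 -> 4 -> 22 -> 10 -> 5
Found: True
Comparisons: 5


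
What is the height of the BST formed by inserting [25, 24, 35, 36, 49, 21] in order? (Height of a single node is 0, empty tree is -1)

Insertion order: [25, 24, 35, 36, 49, 21]
Tree (level-order array): [25, 24, 35, 21, None, None, 36, None, None, None, 49]
Compute height bottom-up (empty subtree = -1):
  height(21) = 1 + max(-1, -1) = 0
  height(24) = 1 + max(0, -1) = 1
  height(49) = 1 + max(-1, -1) = 0
  height(36) = 1 + max(-1, 0) = 1
  height(35) = 1 + max(-1, 1) = 2
  height(25) = 1 + max(1, 2) = 3
Height = 3
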